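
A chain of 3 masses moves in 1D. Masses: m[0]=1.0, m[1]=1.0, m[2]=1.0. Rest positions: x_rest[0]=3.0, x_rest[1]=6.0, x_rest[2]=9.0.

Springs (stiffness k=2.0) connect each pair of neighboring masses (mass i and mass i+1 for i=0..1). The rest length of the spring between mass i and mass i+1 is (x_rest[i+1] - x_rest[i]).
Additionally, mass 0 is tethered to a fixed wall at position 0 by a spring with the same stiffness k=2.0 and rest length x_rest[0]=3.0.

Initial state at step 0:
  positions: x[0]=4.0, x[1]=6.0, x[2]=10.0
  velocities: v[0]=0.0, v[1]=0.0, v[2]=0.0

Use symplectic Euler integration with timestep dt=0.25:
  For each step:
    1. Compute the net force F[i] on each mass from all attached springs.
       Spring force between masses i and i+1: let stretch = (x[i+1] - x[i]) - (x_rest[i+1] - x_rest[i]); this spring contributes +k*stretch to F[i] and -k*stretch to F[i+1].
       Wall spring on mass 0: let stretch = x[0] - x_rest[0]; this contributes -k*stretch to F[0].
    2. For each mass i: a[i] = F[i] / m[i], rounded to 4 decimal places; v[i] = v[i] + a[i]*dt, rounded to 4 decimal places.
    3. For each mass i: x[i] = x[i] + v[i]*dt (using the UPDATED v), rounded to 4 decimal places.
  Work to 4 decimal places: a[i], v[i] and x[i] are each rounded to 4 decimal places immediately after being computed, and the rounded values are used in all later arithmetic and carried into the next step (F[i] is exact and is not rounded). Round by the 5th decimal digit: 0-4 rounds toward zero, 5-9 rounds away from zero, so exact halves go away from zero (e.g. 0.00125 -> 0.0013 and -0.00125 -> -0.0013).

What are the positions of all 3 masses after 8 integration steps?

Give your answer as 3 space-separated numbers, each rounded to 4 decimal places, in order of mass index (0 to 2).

Answer: 3.4025 5.5937 9.4800

Derivation:
Step 0: x=[4.0000 6.0000 10.0000] v=[0.0000 0.0000 0.0000]
Step 1: x=[3.7500 6.2500 9.8750] v=[-1.0000 1.0000 -0.5000]
Step 2: x=[3.3438 6.6406 9.6719] v=[-1.6250 1.5625 -0.8125]
Step 3: x=[2.9317 6.9981 9.4649] v=[-1.6485 1.4298 -0.8282]
Step 4: x=[2.6614 7.1556 9.3245] v=[-1.0812 0.6300 -0.5616]
Step 5: x=[2.6202 7.0224 9.2880] v=[-0.1648 -0.5327 -0.1461]
Step 6: x=[2.8018 6.6222 9.3433] v=[0.7262 -1.6010 0.2211]
Step 7: x=[3.1107 6.0845 9.4335] v=[1.2355 -2.1507 0.3606]
Step 8: x=[3.4025 5.5937 9.4800] v=[1.1671 -1.9631 0.1861]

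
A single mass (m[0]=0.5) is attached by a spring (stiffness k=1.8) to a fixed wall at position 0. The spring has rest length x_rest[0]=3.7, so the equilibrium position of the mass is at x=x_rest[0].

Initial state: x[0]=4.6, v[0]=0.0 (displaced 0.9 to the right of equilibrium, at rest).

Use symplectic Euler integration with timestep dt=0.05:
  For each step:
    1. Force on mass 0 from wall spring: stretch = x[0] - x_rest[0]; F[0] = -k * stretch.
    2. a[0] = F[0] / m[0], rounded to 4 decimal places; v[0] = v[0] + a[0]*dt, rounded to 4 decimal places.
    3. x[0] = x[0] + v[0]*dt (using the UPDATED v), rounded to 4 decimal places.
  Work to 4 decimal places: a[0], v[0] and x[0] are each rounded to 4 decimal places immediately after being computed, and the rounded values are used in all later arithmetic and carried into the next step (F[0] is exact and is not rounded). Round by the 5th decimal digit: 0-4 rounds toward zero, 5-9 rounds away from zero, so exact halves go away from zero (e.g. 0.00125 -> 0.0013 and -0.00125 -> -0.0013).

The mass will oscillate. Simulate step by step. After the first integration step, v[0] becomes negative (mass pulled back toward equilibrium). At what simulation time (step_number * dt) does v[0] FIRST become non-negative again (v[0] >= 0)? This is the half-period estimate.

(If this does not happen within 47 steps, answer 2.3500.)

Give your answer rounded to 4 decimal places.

Step 0: x=[4.6000] v=[0.0000]
Step 1: x=[4.5919] v=[-0.1620]
Step 2: x=[4.5758] v=[-0.3225]
Step 3: x=[4.5518] v=[-0.4801]
Step 4: x=[4.5201] v=[-0.6334]
Step 5: x=[4.4811] v=[-0.7810]
Step 6: x=[4.4350] v=[-0.9216]
Step 7: x=[4.3823] v=[-1.0539]
Step 8: x=[4.3235] v=[-1.1767]
Step 9: x=[4.2591] v=[-1.2889]
Step 10: x=[4.1896] v=[-1.3895]
Step 11: x=[4.1157] v=[-1.4776]
Step 12: x=[4.0381] v=[-1.5524]
Step 13: x=[3.9574] v=[-1.6133]
Step 14: x=[3.8744] v=[-1.6596]
Step 15: x=[3.7899] v=[-1.6910]
Step 16: x=[3.7045] v=[-1.7072]
Step 17: x=[3.6191] v=[-1.7080]
Step 18: x=[3.5344] v=[-1.6934]
Step 19: x=[3.4512] v=[-1.6636]
Step 20: x=[3.3703] v=[-1.6188]
Step 21: x=[3.2923] v=[-1.5595]
Step 22: x=[3.2180] v=[-1.4861]
Step 23: x=[3.1480] v=[-1.3993]
Step 24: x=[3.0830] v=[-1.2999]
Step 25: x=[3.0236] v=[-1.1888]
Step 26: x=[2.9702] v=[-1.0671]
Step 27: x=[2.9234] v=[-0.9357]
Step 28: x=[2.8836] v=[-0.7959]
Step 29: x=[2.8512] v=[-0.6490]
Step 30: x=[2.8264] v=[-0.4962]
Step 31: x=[2.8095] v=[-0.3390]
Step 32: x=[2.8006] v=[-0.1787]
Step 33: x=[2.7998] v=[-0.0168]
Step 34: x=[2.8071] v=[0.1452]
First v>=0 after going negative at step 34, time=1.7000

Answer: 1.7000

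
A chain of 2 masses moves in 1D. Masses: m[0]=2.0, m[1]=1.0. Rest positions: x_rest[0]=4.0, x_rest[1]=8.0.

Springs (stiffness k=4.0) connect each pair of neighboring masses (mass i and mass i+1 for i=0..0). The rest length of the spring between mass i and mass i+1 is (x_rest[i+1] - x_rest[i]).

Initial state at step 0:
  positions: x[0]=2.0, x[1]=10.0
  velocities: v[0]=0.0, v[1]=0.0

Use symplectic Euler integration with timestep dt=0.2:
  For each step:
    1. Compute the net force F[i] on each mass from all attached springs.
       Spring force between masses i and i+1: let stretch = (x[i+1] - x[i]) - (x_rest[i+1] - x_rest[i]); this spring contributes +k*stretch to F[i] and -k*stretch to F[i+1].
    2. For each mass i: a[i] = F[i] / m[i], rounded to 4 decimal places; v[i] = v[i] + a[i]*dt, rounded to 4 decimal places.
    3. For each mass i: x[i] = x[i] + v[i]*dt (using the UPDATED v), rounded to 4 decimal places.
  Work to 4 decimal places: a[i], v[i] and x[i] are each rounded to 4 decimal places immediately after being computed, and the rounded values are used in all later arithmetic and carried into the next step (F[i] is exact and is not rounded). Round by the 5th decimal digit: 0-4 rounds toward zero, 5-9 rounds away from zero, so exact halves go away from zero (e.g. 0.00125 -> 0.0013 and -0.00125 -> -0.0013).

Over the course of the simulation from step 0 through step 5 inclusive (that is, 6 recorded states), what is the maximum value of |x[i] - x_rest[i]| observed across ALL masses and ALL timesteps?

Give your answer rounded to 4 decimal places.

Step 0: x=[2.0000 10.0000] v=[0.0000 0.0000]
Step 1: x=[2.3200 9.3600] v=[1.6000 -3.2000]
Step 2: x=[2.8832 8.2336] v=[2.8160 -5.6320]
Step 3: x=[3.5544 6.8911] v=[3.3562 -6.7123]
Step 4: x=[4.1726 5.6548] v=[3.0909 -6.1817]
Step 5: x=[4.5894 4.8213] v=[2.0838 -4.1675]
Max displacement = 3.1787

Answer: 3.1787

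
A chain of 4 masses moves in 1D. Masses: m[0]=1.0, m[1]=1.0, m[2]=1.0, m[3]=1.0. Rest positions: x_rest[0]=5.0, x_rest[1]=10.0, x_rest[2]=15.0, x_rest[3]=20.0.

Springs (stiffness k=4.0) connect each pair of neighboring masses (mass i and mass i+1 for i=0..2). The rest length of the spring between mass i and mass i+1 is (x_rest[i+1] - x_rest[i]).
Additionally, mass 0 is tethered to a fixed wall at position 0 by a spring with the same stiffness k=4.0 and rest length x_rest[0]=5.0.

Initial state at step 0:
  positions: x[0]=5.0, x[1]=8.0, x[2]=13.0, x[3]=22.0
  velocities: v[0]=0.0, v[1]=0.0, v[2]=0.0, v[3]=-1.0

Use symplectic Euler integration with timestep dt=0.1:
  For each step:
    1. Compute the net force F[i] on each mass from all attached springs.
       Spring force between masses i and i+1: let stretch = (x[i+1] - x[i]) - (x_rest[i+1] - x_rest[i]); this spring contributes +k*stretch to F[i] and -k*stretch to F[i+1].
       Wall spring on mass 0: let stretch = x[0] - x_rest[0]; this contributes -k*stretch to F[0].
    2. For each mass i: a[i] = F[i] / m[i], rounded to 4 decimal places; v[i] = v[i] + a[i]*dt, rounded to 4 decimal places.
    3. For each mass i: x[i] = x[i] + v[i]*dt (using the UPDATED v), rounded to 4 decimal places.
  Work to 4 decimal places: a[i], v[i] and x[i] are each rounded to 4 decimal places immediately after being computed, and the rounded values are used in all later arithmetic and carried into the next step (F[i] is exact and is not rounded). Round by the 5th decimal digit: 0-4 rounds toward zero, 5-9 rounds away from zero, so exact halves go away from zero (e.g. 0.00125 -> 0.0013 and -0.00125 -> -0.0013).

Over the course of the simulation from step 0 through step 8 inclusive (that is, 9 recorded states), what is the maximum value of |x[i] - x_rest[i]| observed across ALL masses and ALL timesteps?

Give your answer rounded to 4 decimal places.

Step 0: x=[5.0000 8.0000 13.0000 22.0000] v=[0.0000 0.0000 0.0000 -1.0000]
Step 1: x=[4.9200 8.0800 13.1600 21.7400] v=[-0.8000 0.8000 1.6000 -2.6000]
Step 2: x=[4.7696 8.2368 13.4600 21.3368] v=[-1.5040 1.5680 3.0000 -4.0320]
Step 3: x=[4.5671 8.4638 13.8661 20.8185] v=[-2.0250 2.2704 4.0614 -5.1827]
Step 4: x=[4.3378 8.7511 14.3342 20.2221] v=[-2.2932 2.8726 4.6814 -5.9637]
Step 5: x=[4.1115 9.0852 14.8145 19.5902] v=[-2.2630 3.3405 4.8033 -6.3189]
Step 6: x=[3.9197 9.4495 15.2567 18.9673] v=[-1.9181 3.6427 4.4219 -6.2292]
Step 7: x=[3.7923 9.8249 15.6150 18.3960] v=[-1.2741 3.7537 3.5833 -5.7134]
Step 8: x=[3.7545 10.1906 15.8530 17.9134] v=[-0.3780 3.6567 2.3797 -4.8258]
Max displacement = 2.0866

Answer: 2.0866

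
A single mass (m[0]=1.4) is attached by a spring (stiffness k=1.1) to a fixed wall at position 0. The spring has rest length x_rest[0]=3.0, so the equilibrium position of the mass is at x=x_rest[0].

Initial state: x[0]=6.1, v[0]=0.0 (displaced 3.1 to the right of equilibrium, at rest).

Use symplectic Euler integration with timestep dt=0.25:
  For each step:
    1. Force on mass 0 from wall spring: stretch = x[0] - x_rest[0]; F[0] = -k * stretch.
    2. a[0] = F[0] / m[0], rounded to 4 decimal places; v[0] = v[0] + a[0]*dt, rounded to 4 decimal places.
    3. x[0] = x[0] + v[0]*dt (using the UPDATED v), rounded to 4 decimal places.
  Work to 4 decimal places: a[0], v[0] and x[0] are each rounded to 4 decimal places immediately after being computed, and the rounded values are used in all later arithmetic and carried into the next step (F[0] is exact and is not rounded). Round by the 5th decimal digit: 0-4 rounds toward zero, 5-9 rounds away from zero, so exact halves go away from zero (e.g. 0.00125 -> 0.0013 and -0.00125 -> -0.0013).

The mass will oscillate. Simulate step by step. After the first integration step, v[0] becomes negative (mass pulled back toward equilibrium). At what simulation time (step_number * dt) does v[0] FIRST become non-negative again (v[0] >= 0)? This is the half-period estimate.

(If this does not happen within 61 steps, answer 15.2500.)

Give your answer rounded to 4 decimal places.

Step 0: x=[6.1000] v=[0.0000]
Step 1: x=[5.9478] v=[-0.6089]
Step 2: x=[5.6508] v=[-1.1879]
Step 3: x=[5.2237] v=[-1.7086]
Step 4: x=[4.6874] v=[-2.1454]
Step 5: x=[4.0682] v=[-2.4769]
Step 6: x=[3.3965] v=[-2.6867]
Step 7: x=[2.7054] v=[-2.7646]
Step 8: x=[2.0287] v=[-2.7067]
Step 9: x=[1.3997] v=[-2.5159]
Step 10: x=[0.8493] v=[-2.2016]
Step 11: x=[0.4045] v=[-1.7792]
Step 12: x=[0.0872] v=[-1.2694]
Step 13: x=[-0.0871] v=[-0.6973]
Step 14: x=[-0.1098] v=[-0.0909]
Step 15: x=[0.0202] v=[0.5200]
First v>=0 after going negative at step 15, time=3.7500

Answer: 3.7500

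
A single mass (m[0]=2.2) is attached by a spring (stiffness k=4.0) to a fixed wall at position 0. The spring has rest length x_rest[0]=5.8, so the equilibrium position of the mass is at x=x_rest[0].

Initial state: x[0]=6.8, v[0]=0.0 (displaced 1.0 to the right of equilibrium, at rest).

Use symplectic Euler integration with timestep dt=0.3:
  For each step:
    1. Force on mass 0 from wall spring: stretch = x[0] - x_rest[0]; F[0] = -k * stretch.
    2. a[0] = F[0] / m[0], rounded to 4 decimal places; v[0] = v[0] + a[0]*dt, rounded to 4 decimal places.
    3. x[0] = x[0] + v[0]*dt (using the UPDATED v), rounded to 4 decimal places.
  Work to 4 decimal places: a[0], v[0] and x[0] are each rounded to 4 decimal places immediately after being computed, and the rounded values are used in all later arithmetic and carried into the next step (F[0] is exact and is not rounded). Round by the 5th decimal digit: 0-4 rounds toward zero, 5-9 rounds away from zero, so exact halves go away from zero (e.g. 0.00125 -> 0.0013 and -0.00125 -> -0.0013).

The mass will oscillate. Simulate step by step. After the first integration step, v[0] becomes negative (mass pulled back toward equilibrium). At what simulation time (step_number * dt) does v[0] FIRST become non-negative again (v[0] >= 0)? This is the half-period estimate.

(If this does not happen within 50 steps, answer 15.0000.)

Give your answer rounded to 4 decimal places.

Step 0: x=[6.8000] v=[0.0000]
Step 1: x=[6.6364] v=[-0.5455]
Step 2: x=[6.3359] v=[-1.0017]
Step 3: x=[5.9477] v=[-1.2940]
Step 4: x=[5.5353] v=[-1.3746]
Step 5: x=[5.1662] v=[-1.2302]
Step 6: x=[4.9009] v=[-0.8845]
Step 7: x=[4.7827] v=[-0.3941]
Step 8: x=[4.8309] v=[0.1608]
First v>=0 after going negative at step 8, time=2.4000

Answer: 2.4000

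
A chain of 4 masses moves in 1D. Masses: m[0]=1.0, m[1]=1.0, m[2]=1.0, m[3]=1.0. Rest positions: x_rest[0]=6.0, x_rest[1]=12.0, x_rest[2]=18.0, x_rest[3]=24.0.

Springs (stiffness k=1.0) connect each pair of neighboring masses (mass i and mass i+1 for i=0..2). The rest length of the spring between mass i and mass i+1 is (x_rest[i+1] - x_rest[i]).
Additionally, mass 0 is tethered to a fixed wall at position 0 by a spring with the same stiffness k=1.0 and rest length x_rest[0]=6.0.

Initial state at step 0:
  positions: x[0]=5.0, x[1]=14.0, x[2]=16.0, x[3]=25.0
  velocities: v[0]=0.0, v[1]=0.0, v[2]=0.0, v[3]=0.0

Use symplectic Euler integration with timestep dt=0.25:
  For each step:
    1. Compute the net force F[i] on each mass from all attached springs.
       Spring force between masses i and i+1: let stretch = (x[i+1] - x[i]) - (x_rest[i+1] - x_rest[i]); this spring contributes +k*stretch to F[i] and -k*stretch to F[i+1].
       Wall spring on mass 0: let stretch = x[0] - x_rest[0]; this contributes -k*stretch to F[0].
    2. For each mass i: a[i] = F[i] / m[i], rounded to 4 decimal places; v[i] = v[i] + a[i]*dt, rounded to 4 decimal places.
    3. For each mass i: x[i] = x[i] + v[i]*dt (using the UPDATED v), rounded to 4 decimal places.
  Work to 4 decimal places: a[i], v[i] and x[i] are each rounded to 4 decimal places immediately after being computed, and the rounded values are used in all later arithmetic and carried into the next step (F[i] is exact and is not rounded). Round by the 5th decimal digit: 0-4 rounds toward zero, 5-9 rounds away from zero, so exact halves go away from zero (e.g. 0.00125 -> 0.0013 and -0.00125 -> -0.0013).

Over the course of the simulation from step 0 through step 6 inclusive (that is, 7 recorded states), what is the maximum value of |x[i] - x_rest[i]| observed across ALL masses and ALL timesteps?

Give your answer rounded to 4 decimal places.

Answer: 2.1392

Derivation:
Step 0: x=[5.0000 14.0000 16.0000 25.0000] v=[0.0000 0.0000 0.0000 0.0000]
Step 1: x=[5.2500 13.5625 16.4375 24.8125] v=[1.0000 -1.7500 1.7500 -0.7500]
Step 2: x=[5.6914 12.7852 17.2188 24.4766] v=[1.7656 -3.1094 3.1250 -1.3438]
Step 3: x=[6.2205 11.8416 18.1766 24.0620] v=[2.1162 -3.7745 3.8311 -1.6583]
Step 4: x=[6.7121 10.9426 19.1063 23.6546] v=[1.9664 -3.5960 3.7187 -1.6297]
Step 5: x=[7.0486 10.2894 19.8100 23.3379] v=[1.3460 -2.6127 2.8149 -1.2668]
Step 6: x=[7.1471 10.0287 20.1392 23.1757] v=[0.3941 -1.0428 1.3167 -0.6488]
Max displacement = 2.1392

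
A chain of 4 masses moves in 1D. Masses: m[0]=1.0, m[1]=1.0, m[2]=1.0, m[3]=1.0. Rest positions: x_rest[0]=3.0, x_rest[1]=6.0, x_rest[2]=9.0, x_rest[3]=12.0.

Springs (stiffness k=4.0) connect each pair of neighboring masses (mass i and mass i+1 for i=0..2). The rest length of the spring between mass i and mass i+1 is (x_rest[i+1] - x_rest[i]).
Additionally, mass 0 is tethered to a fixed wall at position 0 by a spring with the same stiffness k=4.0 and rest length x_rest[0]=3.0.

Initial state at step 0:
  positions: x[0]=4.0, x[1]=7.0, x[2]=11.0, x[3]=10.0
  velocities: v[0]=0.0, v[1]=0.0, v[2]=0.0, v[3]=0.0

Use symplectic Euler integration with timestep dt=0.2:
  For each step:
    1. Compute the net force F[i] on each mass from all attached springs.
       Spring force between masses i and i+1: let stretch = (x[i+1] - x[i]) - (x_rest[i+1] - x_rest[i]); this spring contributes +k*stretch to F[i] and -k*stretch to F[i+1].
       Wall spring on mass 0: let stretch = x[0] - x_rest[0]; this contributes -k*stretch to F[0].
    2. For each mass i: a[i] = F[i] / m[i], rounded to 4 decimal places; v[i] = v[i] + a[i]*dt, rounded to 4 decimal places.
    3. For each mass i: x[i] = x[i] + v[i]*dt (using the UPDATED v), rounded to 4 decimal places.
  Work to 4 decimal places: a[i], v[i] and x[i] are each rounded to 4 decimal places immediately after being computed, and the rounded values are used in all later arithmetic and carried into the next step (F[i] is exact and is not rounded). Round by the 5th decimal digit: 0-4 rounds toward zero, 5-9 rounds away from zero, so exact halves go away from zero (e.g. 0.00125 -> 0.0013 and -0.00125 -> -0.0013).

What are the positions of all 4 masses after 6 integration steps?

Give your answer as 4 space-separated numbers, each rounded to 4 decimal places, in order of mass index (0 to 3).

Step 0: x=[4.0000 7.0000 11.0000 10.0000] v=[0.0000 0.0000 0.0000 0.0000]
Step 1: x=[3.8400 7.1600 10.2000 10.6400] v=[-0.8000 0.8000 -4.0000 3.2000]
Step 2: x=[3.5968 7.2752 8.9840 11.6896] v=[-1.2160 0.5760 -6.0800 5.2480]
Step 3: x=[3.3667 7.0753 7.9275 12.7863] v=[-1.1507 -0.9997 -5.2826 5.4835]
Step 4: x=[3.1913 6.4183 7.5120 13.5856] v=[-0.8772 -3.2848 -2.0773 3.9965]
Step 5: x=[3.0216 5.4200 7.8933 13.8931] v=[-0.8486 -4.9914 1.9066 1.5376]
Step 6: x=[2.7522 4.4337 8.8389 13.7207] v=[-1.3472 -4.9315 4.7278 -0.8622]

Answer: 2.7522 4.4337 8.8389 13.7207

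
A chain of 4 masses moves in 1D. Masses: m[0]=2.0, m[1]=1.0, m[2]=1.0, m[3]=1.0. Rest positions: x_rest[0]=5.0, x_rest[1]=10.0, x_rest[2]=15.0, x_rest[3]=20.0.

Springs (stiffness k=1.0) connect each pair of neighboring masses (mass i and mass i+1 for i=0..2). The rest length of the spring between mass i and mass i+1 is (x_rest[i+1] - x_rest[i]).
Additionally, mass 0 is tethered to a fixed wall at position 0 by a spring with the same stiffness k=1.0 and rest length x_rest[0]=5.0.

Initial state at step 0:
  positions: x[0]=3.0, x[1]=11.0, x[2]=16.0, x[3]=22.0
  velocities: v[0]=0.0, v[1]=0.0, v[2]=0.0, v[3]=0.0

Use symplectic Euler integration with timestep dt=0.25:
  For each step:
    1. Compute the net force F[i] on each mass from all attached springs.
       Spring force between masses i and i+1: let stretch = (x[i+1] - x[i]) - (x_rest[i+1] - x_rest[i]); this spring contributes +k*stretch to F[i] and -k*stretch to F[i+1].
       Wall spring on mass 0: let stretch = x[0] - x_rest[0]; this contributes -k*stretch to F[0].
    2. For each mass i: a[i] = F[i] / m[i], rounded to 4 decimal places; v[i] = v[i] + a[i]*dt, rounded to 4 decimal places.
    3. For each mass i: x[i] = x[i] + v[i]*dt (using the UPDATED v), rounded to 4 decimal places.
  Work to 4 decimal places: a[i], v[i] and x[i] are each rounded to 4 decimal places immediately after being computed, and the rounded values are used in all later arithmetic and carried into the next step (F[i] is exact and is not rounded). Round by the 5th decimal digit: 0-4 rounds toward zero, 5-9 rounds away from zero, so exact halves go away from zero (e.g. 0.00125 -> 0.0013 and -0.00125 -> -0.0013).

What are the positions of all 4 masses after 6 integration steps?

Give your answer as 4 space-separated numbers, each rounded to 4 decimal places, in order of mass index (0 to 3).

Answer: 5.3517 9.1244 16.0992 21.0908

Derivation:
Step 0: x=[3.0000 11.0000 16.0000 22.0000] v=[0.0000 0.0000 0.0000 0.0000]
Step 1: x=[3.1563 10.8125 16.0625 21.9375] v=[0.6250 -0.7500 0.2500 -0.2500]
Step 2: x=[3.4532 10.4746 16.1641 21.8203] v=[1.1875 -1.3516 0.4063 -0.4688]
Step 3: x=[3.8616 10.0535 16.2636 21.6621] v=[1.6335 -1.6846 0.3980 -0.6329]
Step 4: x=[4.3428 9.6335 16.3124 21.4790] v=[1.9248 -1.6801 0.1951 -0.7325]
Step 5: x=[4.8536 9.3002 16.2667 21.2855] v=[2.0433 -1.3331 -0.1830 -0.7742]
Step 6: x=[5.3517 9.1244 16.0992 21.0908] v=[1.9924 -0.7031 -0.6699 -0.7789]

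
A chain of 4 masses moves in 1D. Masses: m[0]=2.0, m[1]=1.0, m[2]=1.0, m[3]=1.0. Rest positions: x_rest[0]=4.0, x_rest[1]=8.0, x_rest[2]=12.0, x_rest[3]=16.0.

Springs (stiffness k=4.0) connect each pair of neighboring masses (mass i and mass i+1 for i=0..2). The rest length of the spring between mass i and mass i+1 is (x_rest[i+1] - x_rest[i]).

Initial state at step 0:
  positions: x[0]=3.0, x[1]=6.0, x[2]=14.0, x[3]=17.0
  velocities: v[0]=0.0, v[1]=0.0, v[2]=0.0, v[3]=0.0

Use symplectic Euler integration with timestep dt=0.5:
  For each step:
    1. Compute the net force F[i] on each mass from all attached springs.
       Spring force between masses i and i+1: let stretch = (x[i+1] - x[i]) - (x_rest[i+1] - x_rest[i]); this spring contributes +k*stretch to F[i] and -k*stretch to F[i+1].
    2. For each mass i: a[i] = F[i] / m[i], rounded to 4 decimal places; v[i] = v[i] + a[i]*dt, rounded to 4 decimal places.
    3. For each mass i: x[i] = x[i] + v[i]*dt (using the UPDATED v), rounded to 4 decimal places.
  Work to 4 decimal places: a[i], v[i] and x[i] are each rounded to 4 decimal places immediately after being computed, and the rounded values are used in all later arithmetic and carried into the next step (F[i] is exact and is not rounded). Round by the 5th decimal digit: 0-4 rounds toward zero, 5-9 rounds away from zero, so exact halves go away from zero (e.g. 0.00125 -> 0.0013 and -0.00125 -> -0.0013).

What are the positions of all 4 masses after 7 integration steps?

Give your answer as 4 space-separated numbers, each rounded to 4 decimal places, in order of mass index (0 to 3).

Step 0: x=[3.0000 6.0000 14.0000 17.0000] v=[0.0000 0.0000 0.0000 0.0000]
Step 1: x=[2.5000 11.0000 9.0000 18.0000] v=[-1.0000 10.0000 -10.0000 2.0000]
Step 2: x=[4.2500 5.5000 15.0000 14.0000] v=[3.5000 -11.0000 12.0000 -8.0000]
Step 3: x=[4.6250 8.2500 10.5000 15.0000] v=[0.7500 5.5000 -9.0000 2.0000]
Step 4: x=[4.8125 9.6250 8.2500 15.5000] v=[0.3750 2.7500 -4.5000 1.0000]
Step 5: x=[5.4063 4.8125 14.6250 12.7500] v=[1.1875 -9.6250 12.7500 -5.5000]
Step 6: x=[3.7032 10.4063 9.3125 15.8750] v=[-3.4063 11.1876 -10.6250 6.2500]
Step 7: x=[3.3516 8.2032 11.6563 16.4375] v=[-0.7032 -4.4062 4.6876 1.1250]

Answer: 3.3516 8.2032 11.6563 16.4375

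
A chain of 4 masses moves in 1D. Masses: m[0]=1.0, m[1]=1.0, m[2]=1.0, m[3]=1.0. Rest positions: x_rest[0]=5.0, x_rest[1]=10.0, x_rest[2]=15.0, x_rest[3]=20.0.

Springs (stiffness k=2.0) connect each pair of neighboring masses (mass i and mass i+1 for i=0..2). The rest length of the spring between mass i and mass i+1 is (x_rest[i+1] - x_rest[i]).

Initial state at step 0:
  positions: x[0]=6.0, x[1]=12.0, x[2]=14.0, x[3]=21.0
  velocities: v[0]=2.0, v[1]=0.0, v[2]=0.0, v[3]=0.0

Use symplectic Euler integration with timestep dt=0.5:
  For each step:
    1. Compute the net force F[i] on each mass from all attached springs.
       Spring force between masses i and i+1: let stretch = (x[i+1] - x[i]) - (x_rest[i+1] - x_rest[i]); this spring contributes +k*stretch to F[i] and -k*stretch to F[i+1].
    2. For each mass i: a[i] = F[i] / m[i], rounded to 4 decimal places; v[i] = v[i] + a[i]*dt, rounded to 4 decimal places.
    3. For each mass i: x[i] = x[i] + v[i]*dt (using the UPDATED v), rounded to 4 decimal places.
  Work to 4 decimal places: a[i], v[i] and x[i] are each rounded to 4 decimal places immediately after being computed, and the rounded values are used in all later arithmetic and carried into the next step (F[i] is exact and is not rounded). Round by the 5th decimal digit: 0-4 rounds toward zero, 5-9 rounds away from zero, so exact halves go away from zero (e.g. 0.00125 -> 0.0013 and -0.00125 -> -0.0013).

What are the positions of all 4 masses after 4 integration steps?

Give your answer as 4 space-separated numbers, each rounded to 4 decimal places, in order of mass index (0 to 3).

Step 0: x=[6.0000 12.0000 14.0000 21.0000] v=[2.0000 0.0000 0.0000 0.0000]
Step 1: x=[7.5000 10.0000 16.5000 20.0000] v=[3.0000 -4.0000 5.0000 -2.0000]
Step 2: x=[7.7500 10.0000 17.5000 19.7500] v=[0.5000 0.0000 2.0000 -0.5000]
Step 3: x=[6.6250 12.6250 15.8750 20.8750] v=[-2.2500 5.2500 -3.2500 2.2500]
Step 4: x=[6.0000 13.8750 15.1250 22.0000] v=[-1.2500 2.5000 -1.5000 2.2500]

Answer: 6.0000 13.8750 15.1250 22.0000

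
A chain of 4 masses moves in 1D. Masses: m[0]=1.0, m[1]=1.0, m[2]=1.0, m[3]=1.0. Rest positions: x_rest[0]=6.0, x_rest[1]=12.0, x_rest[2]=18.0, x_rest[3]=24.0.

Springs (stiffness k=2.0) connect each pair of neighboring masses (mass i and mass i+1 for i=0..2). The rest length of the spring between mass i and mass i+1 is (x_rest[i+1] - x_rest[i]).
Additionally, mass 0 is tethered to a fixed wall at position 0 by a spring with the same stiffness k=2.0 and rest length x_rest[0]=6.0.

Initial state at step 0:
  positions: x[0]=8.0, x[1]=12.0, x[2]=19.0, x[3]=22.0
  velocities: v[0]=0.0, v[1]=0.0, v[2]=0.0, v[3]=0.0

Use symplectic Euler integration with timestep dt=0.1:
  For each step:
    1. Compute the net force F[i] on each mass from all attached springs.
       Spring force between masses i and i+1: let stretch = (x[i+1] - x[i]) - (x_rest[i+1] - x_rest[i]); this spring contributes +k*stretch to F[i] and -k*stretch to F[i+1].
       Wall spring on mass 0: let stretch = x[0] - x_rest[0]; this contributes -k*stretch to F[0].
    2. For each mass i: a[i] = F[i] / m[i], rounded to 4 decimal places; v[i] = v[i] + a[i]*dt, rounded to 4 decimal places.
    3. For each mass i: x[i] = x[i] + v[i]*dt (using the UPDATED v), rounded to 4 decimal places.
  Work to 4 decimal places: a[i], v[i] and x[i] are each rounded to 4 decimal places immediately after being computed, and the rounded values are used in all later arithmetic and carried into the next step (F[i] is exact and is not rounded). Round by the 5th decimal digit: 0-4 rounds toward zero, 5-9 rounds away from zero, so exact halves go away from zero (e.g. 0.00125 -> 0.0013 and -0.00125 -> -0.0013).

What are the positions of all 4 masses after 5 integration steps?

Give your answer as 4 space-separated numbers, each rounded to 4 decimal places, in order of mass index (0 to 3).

Step 0: x=[8.0000 12.0000 19.0000 22.0000] v=[0.0000 0.0000 0.0000 0.0000]
Step 1: x=[7.9200 12.0600 18.9200 22.0600] v=[-0.8000 0.6000 -0.8000 0.6000]
Step 2: x=[7.7644 12.1744 18.7656 22.1772] v=[-1.5560 1.1440 -1.5440 1.1720]
Step 3: x=[7.5417 12.3324 18.5476 22.3462] v=[-2.2269 1.5802 -2.1799 1.6897]
Step 4: x=[7.2640 12.5189 18.2813 22.5592] v=[-2.7771 1.8651 -2.6632 2.1300]
Step 5: x=[6.9461 12.7156 17.9853 22.8066] v=[-3.1789 1.9666 -2.9601 2.4744]

Answer: 6.9461 12.7156 17.9853 22.8066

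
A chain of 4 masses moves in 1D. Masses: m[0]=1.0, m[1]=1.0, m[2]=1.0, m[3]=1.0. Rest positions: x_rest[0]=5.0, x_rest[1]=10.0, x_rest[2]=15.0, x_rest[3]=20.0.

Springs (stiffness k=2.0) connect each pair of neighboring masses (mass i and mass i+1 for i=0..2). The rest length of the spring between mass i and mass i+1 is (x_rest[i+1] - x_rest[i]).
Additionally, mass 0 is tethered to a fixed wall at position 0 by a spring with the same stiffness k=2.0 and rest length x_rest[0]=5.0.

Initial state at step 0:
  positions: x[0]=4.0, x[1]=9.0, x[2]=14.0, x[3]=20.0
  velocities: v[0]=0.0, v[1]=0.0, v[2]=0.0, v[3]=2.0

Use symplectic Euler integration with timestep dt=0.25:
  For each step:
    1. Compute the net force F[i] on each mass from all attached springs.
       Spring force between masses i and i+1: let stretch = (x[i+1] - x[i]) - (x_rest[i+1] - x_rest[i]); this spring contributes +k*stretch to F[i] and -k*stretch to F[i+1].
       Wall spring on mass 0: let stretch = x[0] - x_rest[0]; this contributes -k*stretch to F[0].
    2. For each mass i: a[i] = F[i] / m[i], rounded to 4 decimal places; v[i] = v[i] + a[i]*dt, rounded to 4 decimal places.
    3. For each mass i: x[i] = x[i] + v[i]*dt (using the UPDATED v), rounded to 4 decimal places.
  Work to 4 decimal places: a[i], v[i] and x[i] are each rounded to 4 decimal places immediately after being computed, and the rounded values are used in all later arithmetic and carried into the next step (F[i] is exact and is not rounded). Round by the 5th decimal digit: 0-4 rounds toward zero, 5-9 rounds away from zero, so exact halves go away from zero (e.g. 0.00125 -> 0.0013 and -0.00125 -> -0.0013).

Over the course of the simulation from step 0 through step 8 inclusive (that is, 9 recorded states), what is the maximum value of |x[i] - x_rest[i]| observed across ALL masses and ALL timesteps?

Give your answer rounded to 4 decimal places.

Answer: 1.4308

Derivation:
Step 0: x=[4.0000 9.0000 14.0000 20.0000] v=[0.0000 0.0000 0.0000 2.0000]
Step 1: x=[4.1250 9.0000 14.1250 20.3750] v=[0.5000 0.0000 0.5000 1.5000]
Step 2: x=[4.3438 9.0313 14.3906 20.5938] v=[0.8750 0.1250 1.0625 0.8750]
Step 3: x=[4.6055 9.1465 14.7617 20.6622] v=[1.0469 0.4609 1.4845 0.2734]
Step 4: x=[4.8592 9.3960 15.1685 20.6180] v=[1.0147 0.9980 1.6272 -0.1769]
Step 5: x=[5.0726 9.8000 15.5349 20.5176] v=[0.8535 1.6159 1.4657 -0.4017]
Step 6: x=[5.2428 10.3299 15.8073 20.4193] v=[0.6809 2.1197 1.0896 -0.3931]
Step 7: x=[5.3936 10.9086 15.9715 20.3695] v=[0.6031 2.3149 0.6569 -0.1991]
Step 8: x=[5.5596 11.4308 16.0526 20.3950] v=[0.6638 2.0889 0.3245 0.1019]
Max displacement = 1.4308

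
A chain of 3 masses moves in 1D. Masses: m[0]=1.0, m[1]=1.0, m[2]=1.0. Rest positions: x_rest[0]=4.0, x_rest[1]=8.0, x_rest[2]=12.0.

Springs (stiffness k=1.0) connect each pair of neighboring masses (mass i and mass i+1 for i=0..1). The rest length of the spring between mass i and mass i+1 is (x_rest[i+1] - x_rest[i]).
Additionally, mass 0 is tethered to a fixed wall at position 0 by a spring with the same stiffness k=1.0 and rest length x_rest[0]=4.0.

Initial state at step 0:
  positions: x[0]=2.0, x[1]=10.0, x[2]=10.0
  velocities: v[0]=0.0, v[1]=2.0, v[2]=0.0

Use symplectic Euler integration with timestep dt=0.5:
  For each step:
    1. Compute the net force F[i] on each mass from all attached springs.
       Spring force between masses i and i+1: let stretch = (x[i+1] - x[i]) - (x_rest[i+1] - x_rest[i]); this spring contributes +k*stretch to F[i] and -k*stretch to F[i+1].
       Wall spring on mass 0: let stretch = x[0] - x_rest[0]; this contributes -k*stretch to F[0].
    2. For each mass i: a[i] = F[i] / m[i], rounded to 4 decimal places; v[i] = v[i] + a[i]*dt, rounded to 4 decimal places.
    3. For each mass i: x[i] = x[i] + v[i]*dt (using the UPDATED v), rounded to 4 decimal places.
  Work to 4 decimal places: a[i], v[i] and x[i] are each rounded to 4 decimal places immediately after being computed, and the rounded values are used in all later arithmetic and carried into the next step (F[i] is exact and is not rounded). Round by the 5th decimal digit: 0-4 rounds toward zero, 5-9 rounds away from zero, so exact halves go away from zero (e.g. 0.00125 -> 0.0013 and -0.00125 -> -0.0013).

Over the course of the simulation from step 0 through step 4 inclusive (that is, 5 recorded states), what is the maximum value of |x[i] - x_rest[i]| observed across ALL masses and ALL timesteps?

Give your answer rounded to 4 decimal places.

Answer: 2.5313

Derivation:
Step 0: x=[2.0000 10.0000 10.0000] v=[0.0000 2.0000 0.0000]
Step 1: x=[3.5000 9.0000 11.0000] v=[3.0000 -2.0000 2.0000]
Step 2: x=[5.5000 7.1250 12.5000] v=[4.0000 -3.7500 3.0000]
Step 3: x=[6.5313 6.1875 13.6563] v=[2.0625 -1.8750 2.3125]
Step 4: x=[5.8438 7.2032 13.9454] v=[-1.3751 2.0313 0.5781]
Max displacement = 2.5313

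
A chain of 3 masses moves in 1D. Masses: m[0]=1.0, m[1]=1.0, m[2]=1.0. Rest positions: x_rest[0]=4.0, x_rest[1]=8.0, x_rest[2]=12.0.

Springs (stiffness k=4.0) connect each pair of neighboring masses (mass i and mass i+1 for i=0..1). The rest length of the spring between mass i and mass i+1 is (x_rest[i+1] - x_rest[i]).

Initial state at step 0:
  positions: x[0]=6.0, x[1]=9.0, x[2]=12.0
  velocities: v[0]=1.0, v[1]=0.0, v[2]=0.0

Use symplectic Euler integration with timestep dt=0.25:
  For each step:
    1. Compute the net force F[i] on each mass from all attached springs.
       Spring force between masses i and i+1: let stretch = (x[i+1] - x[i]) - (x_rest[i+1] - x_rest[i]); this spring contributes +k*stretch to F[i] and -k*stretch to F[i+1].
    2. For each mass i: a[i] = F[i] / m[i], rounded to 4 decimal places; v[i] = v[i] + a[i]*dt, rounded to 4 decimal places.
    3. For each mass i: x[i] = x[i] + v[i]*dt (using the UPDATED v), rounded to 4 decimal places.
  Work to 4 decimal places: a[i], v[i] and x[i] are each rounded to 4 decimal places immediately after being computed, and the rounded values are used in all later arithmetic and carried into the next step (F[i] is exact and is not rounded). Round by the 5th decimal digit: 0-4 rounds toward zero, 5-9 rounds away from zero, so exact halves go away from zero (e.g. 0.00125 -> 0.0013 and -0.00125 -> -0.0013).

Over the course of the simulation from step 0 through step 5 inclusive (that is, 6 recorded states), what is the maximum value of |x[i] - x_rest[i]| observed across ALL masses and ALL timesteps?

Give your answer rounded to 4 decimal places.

Answer: 2.1816

Derivation:
Step 0: x=[6.0000 9.0000 12.0000] v=[1.0000 0.0000 0.0000]
Step 1: x=[6.0000 9.0000 12.2500] v=[0.0000 0.0000 1.0000]
Step 2: x=[5.7500 9.0625 12.6875] v=[-1.0000 0.2500 1.7500]
Step 3: x=[5.3281 9.2031 13.2188] v=[-1.6875 0.5625 2.1250]
Step 4: x=[4.8750 9.3789 13.7461] v=[-1.8125 0.7032 2.1093]
Step 5: x=[4.5479 9.5205 14.1816] v=[-1.3086 0.5665 1.7421]
Max displacement = 2.1816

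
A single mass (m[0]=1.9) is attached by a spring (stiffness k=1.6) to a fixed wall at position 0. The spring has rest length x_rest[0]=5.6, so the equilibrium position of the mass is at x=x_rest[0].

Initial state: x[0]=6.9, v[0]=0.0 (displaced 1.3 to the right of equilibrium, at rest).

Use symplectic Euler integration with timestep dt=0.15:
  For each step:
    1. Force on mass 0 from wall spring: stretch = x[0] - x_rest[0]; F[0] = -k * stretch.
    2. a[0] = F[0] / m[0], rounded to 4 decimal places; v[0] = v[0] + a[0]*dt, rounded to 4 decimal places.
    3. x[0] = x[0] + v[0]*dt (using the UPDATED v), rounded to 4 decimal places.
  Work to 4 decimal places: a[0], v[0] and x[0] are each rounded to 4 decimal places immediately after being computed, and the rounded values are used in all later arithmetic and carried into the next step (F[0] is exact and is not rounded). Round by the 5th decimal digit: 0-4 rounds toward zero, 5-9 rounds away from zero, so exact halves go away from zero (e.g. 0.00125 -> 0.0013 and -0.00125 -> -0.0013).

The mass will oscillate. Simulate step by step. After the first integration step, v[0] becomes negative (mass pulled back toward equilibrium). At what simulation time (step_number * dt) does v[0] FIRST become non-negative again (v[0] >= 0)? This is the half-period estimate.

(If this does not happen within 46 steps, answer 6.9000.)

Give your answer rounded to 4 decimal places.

Step 0: x=[6.9000] v=[0.0000]
Step 1: x=[6.8754] v=[-0.1642]
Step 2: x=[6.8266] v=[-0.3253]
Step 3: x=[6.7546] v=[-0.4802]
Step 4: x=[6.6607] v=[-0.6260]
Step 5: x=[6.5467] v=[-0.7600]
Step 6: x=[6.4148] v=[-0.8796]
Step 7: x=[6.2674] v=[-0.9825]
Step 8: x=[6.1074] v=[-1.0668]
Step 9: x=[5.9378] v=[-1.1309]
Step 10: x=[5.7618] v=[-1.1736]
Step 11: x=[5.5827] v=[-1.1940]
Step 12: x=[5.4039] v=[-1.1918]
Step 13: x=[5.2289] v=[-1.1670]
Step 14: x=[5.0609] v=[-1.1201]
Step 15: x=[4.9031] v=[-1.0520]
Step 16: x=[4.7585] v=[-0.9640]
Step 17: x=[4.6298] v=[-0.8577]
Step 18: x=[4.5195] v=[-0.7352]
Step 19: x=[4.4297] v=[-0.5987]
Step 20: x=[4.3621] v=[-0.4509]
Step 21: x=[4.3179] v=[-0.2945]
Step 22: x=[4.2980] v=[-0.1325]
Step 23: x=[4.3028] v=[0.0320]
First v>=0 after going negative at step 23, time=3.4500

Answer: 3.4500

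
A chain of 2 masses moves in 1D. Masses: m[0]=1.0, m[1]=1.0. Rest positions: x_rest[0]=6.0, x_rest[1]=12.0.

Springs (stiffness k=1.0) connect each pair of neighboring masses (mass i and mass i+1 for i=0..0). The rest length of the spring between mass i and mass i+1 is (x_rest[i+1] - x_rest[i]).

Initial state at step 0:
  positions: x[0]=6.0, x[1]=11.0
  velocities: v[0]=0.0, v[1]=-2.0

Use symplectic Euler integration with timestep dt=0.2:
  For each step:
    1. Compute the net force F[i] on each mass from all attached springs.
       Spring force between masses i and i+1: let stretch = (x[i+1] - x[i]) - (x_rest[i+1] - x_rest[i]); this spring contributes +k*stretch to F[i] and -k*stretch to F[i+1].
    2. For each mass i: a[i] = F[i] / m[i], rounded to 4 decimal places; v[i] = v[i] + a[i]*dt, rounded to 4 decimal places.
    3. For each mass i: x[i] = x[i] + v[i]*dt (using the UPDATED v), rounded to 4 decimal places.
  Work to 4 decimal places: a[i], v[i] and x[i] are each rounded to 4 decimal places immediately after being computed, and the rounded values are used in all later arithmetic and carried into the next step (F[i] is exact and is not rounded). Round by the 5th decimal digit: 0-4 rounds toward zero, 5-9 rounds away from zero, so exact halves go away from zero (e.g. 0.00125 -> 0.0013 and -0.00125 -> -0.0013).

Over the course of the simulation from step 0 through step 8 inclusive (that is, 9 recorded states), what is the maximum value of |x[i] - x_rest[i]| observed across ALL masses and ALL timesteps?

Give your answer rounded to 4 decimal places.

Step 0: x=[6.0000 11.0000] v=[0.0000 -2.0000]
Step 1: x=[5.9600 10.6400] v=[-0.2000 -1.8000]
Step 2: x=[5.8672 10.3328] v=[-0.4640 -1.5360]
Step 3: x=[5.7130 10.0870] v=[-0.7709 -1.2291]
Step 4: x=[5.4938 9.9062] v=[-1.0961 -0.9039]
Step 5: x=[5.2111 9.7889] v=[-1.4136 -0.5864]
Step 6: x=[4.8715 9.7285] v=[-1.6980 -0.3020]
Step 7: x=[4.4862 9.7138] v=[-1.9266 -0.0734]
Step 8: x=[4.0700 9.7300] v=[-2.0811 0.0811]
Max displacement = 2.2862

Answer: 2.2862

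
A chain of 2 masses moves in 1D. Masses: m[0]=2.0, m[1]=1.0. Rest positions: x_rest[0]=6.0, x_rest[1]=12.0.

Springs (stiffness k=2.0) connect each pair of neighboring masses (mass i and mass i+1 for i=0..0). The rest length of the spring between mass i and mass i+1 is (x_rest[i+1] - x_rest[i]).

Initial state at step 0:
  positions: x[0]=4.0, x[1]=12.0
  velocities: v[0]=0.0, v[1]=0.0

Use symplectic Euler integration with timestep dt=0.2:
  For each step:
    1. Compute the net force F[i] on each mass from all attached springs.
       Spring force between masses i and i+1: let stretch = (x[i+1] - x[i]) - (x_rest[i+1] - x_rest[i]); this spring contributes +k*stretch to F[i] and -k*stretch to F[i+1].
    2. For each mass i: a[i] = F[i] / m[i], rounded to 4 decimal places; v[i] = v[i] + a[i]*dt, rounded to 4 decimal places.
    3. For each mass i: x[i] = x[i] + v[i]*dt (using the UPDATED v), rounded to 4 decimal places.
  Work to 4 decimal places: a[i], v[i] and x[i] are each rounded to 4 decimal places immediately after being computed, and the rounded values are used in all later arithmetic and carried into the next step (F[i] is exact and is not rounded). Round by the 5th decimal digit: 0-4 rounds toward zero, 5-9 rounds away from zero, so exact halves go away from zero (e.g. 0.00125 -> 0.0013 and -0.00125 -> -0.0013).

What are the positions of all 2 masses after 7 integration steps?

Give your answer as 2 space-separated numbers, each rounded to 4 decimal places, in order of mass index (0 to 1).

Step 0: x=[4.0000 12.0000] v=[0.0000 0.0000]
Step 1: x=[4.0800 11.8400] v=[0.4000 -0.8000]
Step 2: x=[4.2304 11.5392] v=[0.7520 -1.5040]
Step 3: x=[4.4332 11.1337] v=[1.0138 -2.0275]
Step 4: x=[4.6640 10.6722] v=[1.1539 -2.3077]
Step 5: x=[4.8951 10.2100] v=[1.1555 -2.3110]
Step 6: x=[5.0988 9.8026] v=[1.0185 -2.0370]
Step 7: x=[5.2507 9.4989] v=[0.7593 -1.5185]

Answer: 5.2507 9.4989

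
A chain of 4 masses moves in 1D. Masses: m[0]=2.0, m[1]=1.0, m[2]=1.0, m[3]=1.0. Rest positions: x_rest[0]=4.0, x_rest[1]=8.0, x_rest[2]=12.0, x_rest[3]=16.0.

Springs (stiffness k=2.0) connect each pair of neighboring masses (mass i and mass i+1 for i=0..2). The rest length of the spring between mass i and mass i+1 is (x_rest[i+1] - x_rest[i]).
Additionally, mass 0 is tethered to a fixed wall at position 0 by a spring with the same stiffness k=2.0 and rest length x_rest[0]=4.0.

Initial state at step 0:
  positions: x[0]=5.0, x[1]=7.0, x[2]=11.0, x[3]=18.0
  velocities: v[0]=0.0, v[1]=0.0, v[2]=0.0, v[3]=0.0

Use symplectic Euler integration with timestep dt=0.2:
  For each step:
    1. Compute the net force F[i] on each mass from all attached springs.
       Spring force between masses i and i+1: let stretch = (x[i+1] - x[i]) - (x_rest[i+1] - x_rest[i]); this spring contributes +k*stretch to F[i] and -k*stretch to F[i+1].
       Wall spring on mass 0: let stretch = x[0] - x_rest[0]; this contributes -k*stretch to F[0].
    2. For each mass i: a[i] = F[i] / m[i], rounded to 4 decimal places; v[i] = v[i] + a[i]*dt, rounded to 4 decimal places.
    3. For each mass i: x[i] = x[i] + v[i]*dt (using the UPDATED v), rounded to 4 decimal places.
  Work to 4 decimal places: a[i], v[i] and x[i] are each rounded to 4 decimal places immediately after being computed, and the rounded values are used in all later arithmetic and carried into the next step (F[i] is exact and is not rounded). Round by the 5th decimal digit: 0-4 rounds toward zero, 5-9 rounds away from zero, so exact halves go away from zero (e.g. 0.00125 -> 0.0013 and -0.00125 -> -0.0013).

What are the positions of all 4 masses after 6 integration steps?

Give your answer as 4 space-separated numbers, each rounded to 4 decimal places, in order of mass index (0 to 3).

Answer: 3.4462 9.2826 13.5739 15.1424

Derivation:
Step 0: x=[5.0000 7.0000 11.0000 18.0000] v=[0.0000 0.0000 0.0000 0.0000]
Step 1: x=[4.8800 7.1600 11.2400 17.7600] v=[-0.6000 0.8000 1.2000 -1.2000]
Step 2: x=[4.6560 7.4640 11.6752 17.3184] v=[-1.1200 1.5200 2.1760 -2.2080]
Step 3: x=[4.3581 7.8803 12.2250 16.7453] v=[-1.4896 2.0813 2.7488 -2.8653]
Step 4: x=[4.0267 8.3624 12.7888 16.1306] v=[-1.6568 2.4103 2.8190 -3.0734]
Step 5: x=[3.7077 8.8517 13.2658 15.5686] v=[-1.5950 2.4466 2.3852 -2.8101]
Step 6: x=[3.4462 9.2826 13.5739 15.1424] v=[-1.3077 2.1546 1.5407 -2.1312]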